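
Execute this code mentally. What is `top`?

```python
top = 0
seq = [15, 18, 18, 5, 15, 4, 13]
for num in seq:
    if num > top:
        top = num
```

Let's trace through this code step by step.

Initialize: top = 0
Initialize: seq = [15, 18, 18, 5, 15, 4, 13]
Entering loop: for num in seq:

After execution: top = 18
18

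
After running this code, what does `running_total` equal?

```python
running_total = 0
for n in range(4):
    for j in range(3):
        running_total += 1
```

Let's trace through this code step by step.

Initialize: running_total = 0
Entering loop: for n in range(4):

After execution: running_total = 12
12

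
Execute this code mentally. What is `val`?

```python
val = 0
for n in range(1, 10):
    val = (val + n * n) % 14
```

Let's trace through this code step by step.

Initialize: val = 0
Entering loop: for n in range(1, 10):

After execution: val = 5
5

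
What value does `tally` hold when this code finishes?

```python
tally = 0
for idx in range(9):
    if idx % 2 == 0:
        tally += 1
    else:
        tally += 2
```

Let's trace through this code step by step.

Initialize: tally = 0
Entering loop: for idx in range(9):

After execution: tally = 13
13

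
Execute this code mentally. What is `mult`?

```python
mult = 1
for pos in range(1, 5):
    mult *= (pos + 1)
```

Let's trace through this code step by step.

Initialize: mult = 1
Entering loop: for pos in range(1, 5):

After execution: mult = 120
120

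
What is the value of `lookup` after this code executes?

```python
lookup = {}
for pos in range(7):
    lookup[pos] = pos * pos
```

Let's trace through this code step by step.

Initialize: lookup = {}
Entering loop: for pos in range(7):

After execution: lookup = {0: 0, 1: 1, 2: 4, 3: 9, 4: 16, 5: 25, 6: 36}
{0: 0, 1: 1, 2: 4, 3: 9, 4: 16, 5: 25, 6: 36}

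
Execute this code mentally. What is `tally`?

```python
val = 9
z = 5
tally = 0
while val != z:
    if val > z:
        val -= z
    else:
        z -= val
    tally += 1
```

Let's trace through this code step by step.

Initialize: val = 9
Initialize: z = 5
Initialize: tally = 0
Entering loop: while val != z:

After execution: tally = 5
5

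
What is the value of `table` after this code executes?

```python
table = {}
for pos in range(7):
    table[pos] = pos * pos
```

Let's trace through this code step by step.

Initialize: table = {}
Entering loop: for pos in range(7):

After execution: table = {0: 0, 1: 1, 2: 4, 3: 9, 4: 16, 5: 25, 6: 36}
{0: 0, 1: 1, 2: 4, 3: 9, 4: 16, 5: 25, 6: 36}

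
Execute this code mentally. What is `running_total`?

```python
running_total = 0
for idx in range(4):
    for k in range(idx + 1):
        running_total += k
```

Let's trace through this code step by step.

Initialize: running_total = 0
Entering loop: for idx in range(4):

After execution: running_total = 10
10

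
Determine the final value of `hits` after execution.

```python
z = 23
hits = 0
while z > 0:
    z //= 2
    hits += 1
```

Let's trace through this code step by step.

Initialize: z = 23
Initialize: hits = 0
Entering loop: while z > 0:

After execution: hits = 5
5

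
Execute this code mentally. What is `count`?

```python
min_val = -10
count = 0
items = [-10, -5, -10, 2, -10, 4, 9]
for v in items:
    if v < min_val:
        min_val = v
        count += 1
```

Let's trace through this code step by step.

Initialize: min_val = -10
Initialize: count = 0
Initialize: items = [-10, -5, -10, 2, -10, 4, 9]
Entering loop: for v in items:

After execution: count = 0
0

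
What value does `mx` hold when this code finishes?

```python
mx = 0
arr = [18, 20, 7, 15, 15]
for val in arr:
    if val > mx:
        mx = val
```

Let's trace through this code step by step.

Initialize: mx = 0
Initialize: arr = [18, 20, 7, 15, 15]
Entering loop: for val in arr:

After execution: mx = 20
20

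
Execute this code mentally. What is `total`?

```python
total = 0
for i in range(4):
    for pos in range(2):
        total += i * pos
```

Let's trace through this code step by step.

Initialize: total = 0
Entering loop: for i in range(4):

After execution: total = 6
6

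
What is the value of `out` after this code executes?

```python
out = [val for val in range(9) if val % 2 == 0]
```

Let's trace through this code step by step.

Initialize: out = [val for val in range(9) if val % 2 == 0]

After execution: out = [0, 2, 4, 6, 8]
[0, 2, 4, 6, 8]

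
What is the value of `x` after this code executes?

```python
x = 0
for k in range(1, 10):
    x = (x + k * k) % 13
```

Let's trace through this code step by step.

Initialize: x = 0
Entering loop: for k in range(1, 10):

After execution: x = 12
12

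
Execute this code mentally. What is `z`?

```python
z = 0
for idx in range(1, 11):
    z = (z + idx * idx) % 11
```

Let's trace through this code step by step.

Initialize: z = 0
Entering loop: for idx in range(1, 11):

After execution: z = 0
0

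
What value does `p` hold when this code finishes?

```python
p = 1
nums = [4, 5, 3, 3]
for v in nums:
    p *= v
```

Let's trace through this code step by step.

Initialize: p = 1
Initialize: nums = [4, 5, 3, 3]
Entering loop: for v in nums:

After execution: p = 180
180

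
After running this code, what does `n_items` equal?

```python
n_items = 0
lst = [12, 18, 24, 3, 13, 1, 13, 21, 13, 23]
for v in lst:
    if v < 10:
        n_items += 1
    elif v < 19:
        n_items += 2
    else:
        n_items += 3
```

Let's trace through this code step by step.

Initialize: n_items = 0
Initialize: lst = [12, 18, 24, 3, 13, 1, 13, 21, 13, 23]
Entering loop: for v in lst:

After execution: n_items = 21
21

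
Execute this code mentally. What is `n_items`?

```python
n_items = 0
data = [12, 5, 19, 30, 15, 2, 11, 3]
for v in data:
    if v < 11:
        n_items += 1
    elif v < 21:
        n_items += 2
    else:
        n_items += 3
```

Let's trace through this code step by step.

Initialize: n_items = 0
Initialize: data = [12, 5, 19, 30, 15, 2, 11, 3]
Entering loop: for v in data:

After execution: n_items = 14
14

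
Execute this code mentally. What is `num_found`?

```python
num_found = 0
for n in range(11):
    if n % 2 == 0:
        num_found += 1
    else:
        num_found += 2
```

Let's trace through this code step by step.

Initialize: num_found = 0
Entering loop: for n in range(11):

After execution: num_found = 16
16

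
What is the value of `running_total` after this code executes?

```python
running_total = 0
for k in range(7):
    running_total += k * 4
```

Let's trace through this code step by step.

Initialize: running_total = 0
Entering loop: for k in range(7):

After execution: running_total = 84
84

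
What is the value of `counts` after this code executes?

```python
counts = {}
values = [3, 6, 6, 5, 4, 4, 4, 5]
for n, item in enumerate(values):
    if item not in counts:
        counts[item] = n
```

Let's trace through this code step by step.

Initialize: counts = {}
Initialize: values = [3, 6, 6, 5, 4, 4, 4, 5]
Entering loop: for n, item in enumerate(values):

After execution: counts = {3: 0, 6: 1, 5: 3, 4: 4}
{3: 0, 6: 1, 5: 3, 4: 4}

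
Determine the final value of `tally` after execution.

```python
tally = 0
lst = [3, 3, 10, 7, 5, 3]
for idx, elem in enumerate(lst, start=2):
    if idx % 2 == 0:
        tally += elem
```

Let's trace through this code step by step.

Initialize: tally = 0
Initialize: lst = [3, 3, 10, 7, 5, 3]
Entering loop: for idx, elem in enumerate(lst, start=2):

After execution: tally = 18
18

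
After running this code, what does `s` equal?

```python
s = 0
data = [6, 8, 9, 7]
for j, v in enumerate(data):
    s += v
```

Let's trace through this code step by step.

Initialize: s = 0
Initialize: data = [6, 8, 9, 7]
Entering loop: for j, v in enumerate(data):

After execution: s = 30
30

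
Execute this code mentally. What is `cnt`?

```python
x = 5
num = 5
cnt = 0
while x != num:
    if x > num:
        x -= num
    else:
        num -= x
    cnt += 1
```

Let's trace through this code step by step.

Initialize: x = 5
Initialize: num = 5
Initialize: cnt = 0
Entering loop: while x != num:

After execution: cnt = 0
0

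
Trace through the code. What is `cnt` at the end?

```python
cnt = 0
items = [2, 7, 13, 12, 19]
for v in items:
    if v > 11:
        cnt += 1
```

Let's trace through this code step by step.

Initialize: cnt = 0
Initialize: items = [2, 7, 13, 12, 19]
Entering loop: for v in items:

After execution: cnt = 3
3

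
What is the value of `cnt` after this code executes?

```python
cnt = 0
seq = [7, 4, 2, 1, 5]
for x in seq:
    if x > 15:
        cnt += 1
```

Let's trace through this code step by step.

Initialize: cnt = 0
Initialize: seq = [7, 4, 2, 1, 5]
Entering loop: for x in seq:

After execution: cnt = 0
0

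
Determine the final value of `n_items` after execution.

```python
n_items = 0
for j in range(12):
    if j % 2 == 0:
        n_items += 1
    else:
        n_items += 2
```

Let's trace through this code step by step.

Initialize: n_items = 0
Entering loop: for j in range(12):

After execution: n_items = 18
18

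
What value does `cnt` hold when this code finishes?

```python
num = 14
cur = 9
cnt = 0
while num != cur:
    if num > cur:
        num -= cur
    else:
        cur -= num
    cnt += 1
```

Let's trace through this code step by step.

Initialize: num = 14
Initialize: cur = 9
Initialize: cnt = 0
Entering loop: while num != cur:

After execution: cnt = 6
6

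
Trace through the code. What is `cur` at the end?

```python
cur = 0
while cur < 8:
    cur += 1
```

Let's trace through this code step by step.

Initialize: cur = 0
Entering loop: while cur < 8:

After execution: cur = 8
8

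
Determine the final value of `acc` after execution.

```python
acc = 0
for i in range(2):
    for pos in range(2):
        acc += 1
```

Let's trace through this code step by step.

Initialize: acc = 0
Entering loop: for i in range(2):

After execution: acc = 4
4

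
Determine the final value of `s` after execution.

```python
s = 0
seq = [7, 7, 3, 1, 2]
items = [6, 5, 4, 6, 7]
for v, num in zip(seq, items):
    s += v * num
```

Let's trace through this code step by step.

Initialize: s = 0
Initialize: seq = [7, 7, 3, 1, 2]
Initialize: items = [6, 5, 4, 6, 7]
Entering loop: for v, num in zip(seq, items):

After execution: s = 109
109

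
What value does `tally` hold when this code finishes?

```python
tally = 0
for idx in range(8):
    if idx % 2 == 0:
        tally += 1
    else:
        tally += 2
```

Let's trace through this code step by step.

Initialize: tally = 0
Entering loop: for idx in range(8):

After execution: tally = 12
12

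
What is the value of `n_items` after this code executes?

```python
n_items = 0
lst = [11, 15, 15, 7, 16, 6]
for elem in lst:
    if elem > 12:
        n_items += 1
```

Let's trace through this code step by step.

Initialize: n_items = 0
Initialize: lst = [11, 15, 15, 7, 16, 6]
Entering loop: for elem in lst:

After execution: n_items = 3
3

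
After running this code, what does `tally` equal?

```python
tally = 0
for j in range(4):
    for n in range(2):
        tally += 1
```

Let's trace through this code step by step.

Initialize: tally = 0
Entering loop: for j in range(4):

After execution: tally = 8
8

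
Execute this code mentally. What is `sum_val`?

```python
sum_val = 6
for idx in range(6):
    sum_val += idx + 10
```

Let's trace through this code step by step.

Initialize: sum_val = 6
Entering loop: for idx in range(6):

After execution: sum_val = 81
81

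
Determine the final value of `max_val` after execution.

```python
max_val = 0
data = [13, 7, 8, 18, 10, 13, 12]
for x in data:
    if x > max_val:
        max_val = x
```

Let's trace through this code step by step.

Initialize: max_val = 0
Initialize: data = [13, 7, 8, 18, 10, 13, 12]
Entering loop: for x in data:

After execution: max_val = 18
18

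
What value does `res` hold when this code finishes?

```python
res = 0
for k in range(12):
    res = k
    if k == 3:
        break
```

Let's trace through this code step by step.

Initialize: res = 0
Entering loop: for k in range(12):

After execution: res = 3
3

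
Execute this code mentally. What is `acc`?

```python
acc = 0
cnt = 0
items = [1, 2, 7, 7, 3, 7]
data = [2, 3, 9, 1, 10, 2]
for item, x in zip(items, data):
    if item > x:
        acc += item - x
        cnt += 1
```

Let's trace through this code step by step.

Initialize: acc = 0
Initialize: cnt = 0
Initialize: items = [1, 2, 7, 7, 3, 7]
Initialize: data = [2, 3, 9, 1, 10, 2]
Entering loop: for item, x in zip(items, data):

After execution: acc = 11
11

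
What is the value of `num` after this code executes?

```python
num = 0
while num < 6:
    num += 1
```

Let's trace through this code step by step.

Initialize: num = 0
Entering loop: while num < 6:

After execution: num = 6
6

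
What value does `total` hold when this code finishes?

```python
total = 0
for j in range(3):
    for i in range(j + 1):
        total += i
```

Let's trace through this code step by step.

Initialize: total = 0
Entering loop: for j in range(3):

After execution: total = 4
4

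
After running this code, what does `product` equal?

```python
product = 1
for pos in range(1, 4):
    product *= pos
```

Let's trace through this code step by step.

Initialize: product = 1
Entering loop: for pos in range(1, 4):

After execution: product = 6
6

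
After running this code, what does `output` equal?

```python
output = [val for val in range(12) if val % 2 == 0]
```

Let's trace through this code step by step.

Initialize: output = [val for val in range(12) if val % 2 == 0]

After execution: output = [0, 2, 4, 6, 8, 10]
[0, 2, 4, 6, 8, 10]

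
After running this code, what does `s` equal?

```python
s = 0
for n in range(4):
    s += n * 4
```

Let's trace through this code step by step.

Initialize: s = 0
Entering loop: for n in range(4):

After execution: s = 24
24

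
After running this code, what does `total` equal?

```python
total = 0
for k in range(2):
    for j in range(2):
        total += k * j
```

Let's trace through this code step by step.

Initialize: total = 0
Entering loop: for k in range(2):

After execution: total = 1
1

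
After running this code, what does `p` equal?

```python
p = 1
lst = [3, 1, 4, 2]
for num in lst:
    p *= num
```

Let's trace through this code step by step.

Initialize: p = 1
Initialize: lst = [3, 1, 4, 2]
Entering loop: for num in lst:

After execution: p = 24
24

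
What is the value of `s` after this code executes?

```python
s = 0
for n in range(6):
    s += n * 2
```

Let's trace through this code step by step.

Initialize: s = 0
Entering loop: for n in range(6):

After execution: s = 30
30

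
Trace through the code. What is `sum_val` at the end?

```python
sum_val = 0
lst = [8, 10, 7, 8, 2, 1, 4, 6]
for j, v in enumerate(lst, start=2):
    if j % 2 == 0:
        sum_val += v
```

Let's trace through this code step by step.

Initialize: sum_val = 0
Initialize: lst = [8, 10, 7, 8, 2, 1, 4, 6]
Entering loop: for j, v in enumerate(lst, start=2):

After execution: sum_val = 21
21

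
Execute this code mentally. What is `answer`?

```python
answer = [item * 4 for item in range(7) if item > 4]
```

Let's trace through this code step by step.

Initialize: answer = [item * 4 for item in range(7) if item > 4]

After execution: answer = [20, 24]
[20, 24]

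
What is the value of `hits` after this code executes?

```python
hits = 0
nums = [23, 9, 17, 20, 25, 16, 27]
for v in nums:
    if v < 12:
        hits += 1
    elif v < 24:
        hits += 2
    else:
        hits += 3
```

Let's trace through this code step by step.

Initialize: hits = 0
Initialize: nums = [23, 9, 17, 20, 25, 16, 27]
Entering loop: for v in nums:

After execution: hits = 15
15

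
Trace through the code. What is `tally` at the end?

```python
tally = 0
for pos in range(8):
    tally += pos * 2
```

Let's trace through this code step by step.

Initialize: tally = 0
Entering loop: for pos in range(8):

After execution: tally = 56
56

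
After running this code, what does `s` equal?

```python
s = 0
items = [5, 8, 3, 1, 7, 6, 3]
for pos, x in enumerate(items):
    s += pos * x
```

Let's trace through this code step by step.

Initialize: s = 0
Initialize: items = [5, 8, 3, 1, 7, 6, 3]
Entering loop: for pos, x in enumerate(items):

After execution: s = 93
93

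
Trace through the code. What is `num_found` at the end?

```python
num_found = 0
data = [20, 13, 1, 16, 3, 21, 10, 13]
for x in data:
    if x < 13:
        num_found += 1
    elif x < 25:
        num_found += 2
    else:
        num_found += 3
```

Let's trace through this code step by step.

Initialize: num_found = 0
Initialize: data = [20, 13, 1, 16, 3, 21, 10, 13]
Entering loop: for x in data:

After execution: num_found = 13
13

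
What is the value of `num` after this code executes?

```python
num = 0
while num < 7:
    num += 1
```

Let's trace through this code step by step.

Initialize: num = 0
Entering loop: while num < 7:

After execution: num = 7
7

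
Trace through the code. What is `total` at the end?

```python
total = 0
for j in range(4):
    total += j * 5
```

Let's trace through this code step by step.

Initialize: total = 0
Entering loop: for j in range(4):

After execution: total = 30
30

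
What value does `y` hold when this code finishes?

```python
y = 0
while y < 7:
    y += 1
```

Let's trace through this code step by step.

Initialize: y = 0
Entering loop: while y < 7:

After execution: y = 7
7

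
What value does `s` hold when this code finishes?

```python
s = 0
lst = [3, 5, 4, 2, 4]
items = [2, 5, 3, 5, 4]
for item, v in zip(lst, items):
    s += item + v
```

Let's trace through this code step by step.

Initialize: s = 0
Initialize: lst = [3, 5, 4, 2, 4]
Initialize: items = [2, 5, 3, 5, 4]
Entering loop: for item, v in zip(lst, items):

After execution: s = 37
37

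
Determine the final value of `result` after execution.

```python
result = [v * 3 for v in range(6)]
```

Let's trace through this code step by step.

Initialize: result = [v * 3 for v in range(6)]

After execution: result = [0, 3, 6, 9, 12, 15]
[0, 3, 6, 9, 12, 15]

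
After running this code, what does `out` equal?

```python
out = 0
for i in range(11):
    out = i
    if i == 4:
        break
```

Let's trace through this code step by step.

Initialize: out = 0
Entering loop: for i in range(11):

After execution: out = 4
4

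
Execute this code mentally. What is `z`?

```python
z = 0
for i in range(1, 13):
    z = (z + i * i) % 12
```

Let's trace through this code step by step.

Initialize: z = 0
Entering loop: for i in range(1, 13):

After execution: z = 2
2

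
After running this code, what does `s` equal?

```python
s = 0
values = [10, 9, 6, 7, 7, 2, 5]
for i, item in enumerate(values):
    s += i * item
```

Let's trace through this code step by step.

Initialize: s = 0
Initialize: values = [10, 9, 6, 7, 7, 2, 5]
Entering loop: for i, item in enumerate(values):

After execution: s = 110
110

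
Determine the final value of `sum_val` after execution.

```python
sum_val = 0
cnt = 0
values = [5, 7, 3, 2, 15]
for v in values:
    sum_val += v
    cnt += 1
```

Let's trace through this code step by step.

Initialize: sum_val = 0
Initialize: cnt = 0
Initialize: values = [5, 7, 3, 2, 15]
Entering loop: for v in values:

After execution: sum_val = 32
32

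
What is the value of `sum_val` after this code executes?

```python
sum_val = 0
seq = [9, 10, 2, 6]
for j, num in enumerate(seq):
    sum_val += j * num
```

Let's trace through this code step by step.

Initialize: sum_val = 0
Initialize: seq = [9, 10, 2, 6]
Entering loop: for j, num in enumerate(seq):

After execution: sum_val = 32
32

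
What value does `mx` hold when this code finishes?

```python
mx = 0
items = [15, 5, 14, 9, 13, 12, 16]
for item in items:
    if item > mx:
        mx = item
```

Let's trace through this code step by step.

Initialize: mx = 0
Initialize: items = [15, 5, 14, 9, 13, 12, 16]
Entering loop: for item in items:

After execution: mx = 16
16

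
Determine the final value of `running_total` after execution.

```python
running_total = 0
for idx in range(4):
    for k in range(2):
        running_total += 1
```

Let's trace through this code step by step.

Initialize: running_total = 0
Entering loop: for idx in range(4):

After execution: running_total = 8
8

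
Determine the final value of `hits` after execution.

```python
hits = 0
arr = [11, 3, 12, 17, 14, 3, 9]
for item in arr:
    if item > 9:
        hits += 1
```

Let's trace through this code step by step.

Initialize: hits = 0
Initialize: arr = [11, 3, 12, 17, 14, 3, 9]
Entering loop: for item in arr:

After execution: hits = 4
4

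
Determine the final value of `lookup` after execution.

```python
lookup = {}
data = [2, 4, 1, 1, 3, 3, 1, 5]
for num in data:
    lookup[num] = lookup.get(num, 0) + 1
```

Let's trace through this code step by step.

Initialize: lookup = {}
Initialize: data = [2, 4, 1, 1, 3, 3, 1, 5]
Entering loop: for num in data:

After execution: lookup = {2: 1, 4: 1, 1: 3, 3: 2, 5: 1}
{2: 1, 4: 1, 1: 3, 3: 2, 5: 1}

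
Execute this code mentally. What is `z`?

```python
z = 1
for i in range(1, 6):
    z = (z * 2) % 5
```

Let's trace through this code step by step.

Initialize: z = 1
Entering loop: for i in range(1, 6):

After execution: z = 2
2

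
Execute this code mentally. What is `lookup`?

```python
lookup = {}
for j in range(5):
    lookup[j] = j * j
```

Let's trace through this code step by step.

Initialize: lookup = {}
Entering loop: for j in range(5):

After execution: lookup = {0: 0, 1: 1, 2: 4, 3: 9, 4: 16}
{0: 0, 1: 1, 2: 4, 3: 9, 4: 16}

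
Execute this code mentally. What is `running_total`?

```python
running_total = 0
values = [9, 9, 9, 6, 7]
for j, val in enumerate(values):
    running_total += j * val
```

Let's trace through this code step by step.

Initialize: running_total = 0
Initialize: values = [9, 9, 9, 6, 7]
Entering loop: for j, val in enumerate(values):

After execution: running_total = 73
73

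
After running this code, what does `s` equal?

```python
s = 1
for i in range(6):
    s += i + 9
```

Let's trace through this code step by step.

Initialize: s = 1
Entering loop: for i in range(6):

After execution: s = 70
70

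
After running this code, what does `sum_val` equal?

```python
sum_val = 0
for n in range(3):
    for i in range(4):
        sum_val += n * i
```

Let's trace through this code step by step.

Initialize: sum_val = 0
Entering loop: for n in range(3):

After execution: sum_val = 18
18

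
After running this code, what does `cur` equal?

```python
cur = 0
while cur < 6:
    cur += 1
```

Let's trace through this code step by step.

Initialize: cur = 0
Entering loop: while cur < 6:

After execution: cur = 6
6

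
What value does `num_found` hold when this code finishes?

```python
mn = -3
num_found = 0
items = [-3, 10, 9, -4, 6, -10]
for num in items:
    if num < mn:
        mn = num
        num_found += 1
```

Let's trace through this code step by step.

Initialize: mn = -3
Initialize: num_found = 0
Initialize: items = [-3, 10, 9, -4, 6, -10]
Entering loop: for num in items:

After execution: num_found = 2
2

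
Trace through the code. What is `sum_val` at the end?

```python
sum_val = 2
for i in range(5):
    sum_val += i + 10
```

Let's trace through this code step by step.

Initialize: sum_val = 2
Entering loop: for i in range(5):

After execution: sum_val = 62
62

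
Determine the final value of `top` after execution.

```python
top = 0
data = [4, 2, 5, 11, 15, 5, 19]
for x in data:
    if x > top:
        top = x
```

Let's trace through this code step by step.

Initialize: top = 0
Initialize: data = [4, 2, 5, 11, 15, 5, 19]
Entering loop: for x in data:

After execution: top = 19
19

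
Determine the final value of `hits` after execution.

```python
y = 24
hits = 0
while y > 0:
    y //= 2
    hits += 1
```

Let's trace through this code step by step.

Initialize: y = 24
Initialize: hits = 0
Entering loop: while y > 0:

After execution: hits = 5
5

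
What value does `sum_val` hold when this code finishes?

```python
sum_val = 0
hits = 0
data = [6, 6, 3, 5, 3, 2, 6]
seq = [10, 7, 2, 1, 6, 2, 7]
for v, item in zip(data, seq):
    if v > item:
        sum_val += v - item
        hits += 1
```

Let's trace through this code step by step.

Initialize: sum_val = 0
Initialize: hits = 0
Initialize: data = [6, 6, 3, 5, 3, 2, 6]
Initialize: seq = [10, 7, 2, 1, 6, 2, 7]
Entering loop: for v, item in zip(data, seq):

After execution: sum_val = 5
5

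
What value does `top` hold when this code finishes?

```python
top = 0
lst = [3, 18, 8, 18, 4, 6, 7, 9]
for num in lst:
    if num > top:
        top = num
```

Let's trace through this code step by step.

Initialize: top = 0
Initialize: lst = [3, 18, 8, 18, 4, 6, 7, 9]
Entering loop: for num in lst:

After execution: top = 18
18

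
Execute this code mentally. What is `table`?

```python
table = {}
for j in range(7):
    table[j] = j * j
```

Let's trace through this code step by step.

Initialize: table = {}
Entering loop: for j in range(7):

After execution: table = {0: 0, 1: 1, 2: 4, 3: 9, 4: 16, 5: 25, 6: 36}
{0: 0, 1: 1, 2: 4, 3: 9, 4: 16, 5: 25, 6: 36}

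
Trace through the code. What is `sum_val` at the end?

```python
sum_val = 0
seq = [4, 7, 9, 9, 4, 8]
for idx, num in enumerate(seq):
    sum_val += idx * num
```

Let's trace through this code step by step.

Initialize: sum_val = 0
Initialize: seq = [4, 7, 9, 9, 4, 8]
Entering loop: for idx, num in enumerate(seq):

After execution: sum_val = 108
108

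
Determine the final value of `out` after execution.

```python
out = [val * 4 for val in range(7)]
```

Let's trace through this code step by step.

Initialize: out = [val * 4 for val in range(7)]

After execution: out = [0, 4, 8, 12, 16, 20, 24]
[0, 4, 8, 12, 16, 20, 24]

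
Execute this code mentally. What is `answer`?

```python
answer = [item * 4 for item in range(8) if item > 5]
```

Let's trace through this code step by step.

Initialize: answer = [item * 4 for item in range(8) if item > 5]

After execution: answer = [24, 28]
[24, 28]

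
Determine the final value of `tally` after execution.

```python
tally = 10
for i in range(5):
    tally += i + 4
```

Let's trace through this code step by step.

Initialize: tally = 10
Entering loop: for i in range(5):

After execution: tally = 40
40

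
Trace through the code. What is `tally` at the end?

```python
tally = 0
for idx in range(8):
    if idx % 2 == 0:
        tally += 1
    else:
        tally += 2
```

Let's trace through this code step by step.

Initialize: tally = 0
Entering loop: for idx in range(8):

After execution: tally = 12
12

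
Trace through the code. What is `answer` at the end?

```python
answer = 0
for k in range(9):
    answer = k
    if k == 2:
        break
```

Let's trace through this code step by step.

Initialize: answer = 0
Entering loop: for k in range(9):

After execution: answer = 2
2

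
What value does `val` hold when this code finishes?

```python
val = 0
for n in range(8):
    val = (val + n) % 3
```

Let's trace through this code step by step.

Initialize: val = 0
Entering loop: for n in range(8):

After execution: val = 1
1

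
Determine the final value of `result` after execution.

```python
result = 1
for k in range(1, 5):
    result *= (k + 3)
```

Let's trace through this code step by step.

Initialize: result = 1
Entering loop: for k in range(1, 5):

After execution: result = 840
840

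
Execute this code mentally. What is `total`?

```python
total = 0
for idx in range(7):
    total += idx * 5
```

Let's trace through this code step by step.

Initialize: total = 0
Entering loop: for idx in range(7):

After execution: total = 105
105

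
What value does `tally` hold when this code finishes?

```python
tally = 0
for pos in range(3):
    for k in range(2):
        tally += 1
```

Let's trace through this code step by step.

Initialize: tally = 0
Entering loop: for pos in range(3):

After execution: tally = 6
6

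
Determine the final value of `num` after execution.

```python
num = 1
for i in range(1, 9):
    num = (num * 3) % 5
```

Let's trace through this code step by step.

Initialize: num = 1
Entering loop: for i in range(1, 9):

After execution: num = 1
1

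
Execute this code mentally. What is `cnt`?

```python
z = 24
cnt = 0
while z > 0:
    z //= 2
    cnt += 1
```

Let's trace through this code step by step.

Initialize: z = 24
Initialize: cnt = 0
Entering loop: while z > 0:

After execution: cnt = 5
5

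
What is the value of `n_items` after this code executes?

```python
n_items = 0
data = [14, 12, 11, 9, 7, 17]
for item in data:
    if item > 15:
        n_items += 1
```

Let's trace through this code step by step.

Initialize: n_items = 0
Initialize: data = [14, 12, 11, 9, 7, 17]
Entering loop: for item in data:

After execution: n_items = 1
1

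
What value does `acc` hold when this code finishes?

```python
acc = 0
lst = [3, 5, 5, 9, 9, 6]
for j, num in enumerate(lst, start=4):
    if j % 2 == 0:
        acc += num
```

Let's trace through this code step by step.

Initialize: acc = 0
Initialize: lst = [3, 5, 5, 9, 9, 6]
Entering loop: for j, num in enumerate(lst, start=4):

After execution: acc = 17
17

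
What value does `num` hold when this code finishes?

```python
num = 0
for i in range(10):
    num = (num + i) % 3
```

Let's trace through this code step by step.

Initialize: num = 0
Entering loop: for i in range(10):

After execution: num = 0
0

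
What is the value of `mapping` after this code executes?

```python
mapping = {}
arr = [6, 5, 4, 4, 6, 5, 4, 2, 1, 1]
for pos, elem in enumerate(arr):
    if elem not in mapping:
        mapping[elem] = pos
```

Let's trace through this code step by step.

Initialize: mapping = {}
Initialize: arr = [6, 5, 4, 4, 6, 5, 4, 2, 1, 1]
Entering loop: for pos, elem in enumerate(arr):

After execution: mapping = {6: 0, 5: 1, 4: 2, 2: 7, 1: 8}
{6: 0, 5: 1, 4: 2, 2: 7, 1: 8}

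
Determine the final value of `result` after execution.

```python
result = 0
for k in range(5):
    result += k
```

Let's trace through this code step by step.

Initialize: result = 0
Entering loop: for k in range(5):

After execution: result = 10
10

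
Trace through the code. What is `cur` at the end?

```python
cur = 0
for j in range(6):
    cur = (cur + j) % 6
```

Let's trace through this code step by step.

Initialize: cur = 0
Entering loop: for j in range(6):

After execution: cur = 3
3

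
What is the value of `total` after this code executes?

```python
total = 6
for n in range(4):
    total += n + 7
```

Let's trace through this code step by step.

Initialize: total = 6
Entering loop: for n in range(4):

After execution: total = 40
40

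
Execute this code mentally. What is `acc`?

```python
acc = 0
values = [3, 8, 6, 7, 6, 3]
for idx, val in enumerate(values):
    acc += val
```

Let's trace through this code step by step.

Initialize: acc = 0
Initialize: values = [3, 8, 6, 7, 6, 3]
Entering loop: for idx, val in enumerate(values):

After execution: acc = 33
33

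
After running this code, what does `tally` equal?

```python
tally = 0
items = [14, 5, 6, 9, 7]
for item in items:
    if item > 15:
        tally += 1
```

Let's trace through this code step by step.

Initialize: tally = 0
Initialize: items = [14, 5, 6, 9, 7]
Entering loop: for item in items:

After execution: tally = 0
0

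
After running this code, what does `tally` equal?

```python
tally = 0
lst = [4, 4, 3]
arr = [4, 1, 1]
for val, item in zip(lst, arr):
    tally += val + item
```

Let's trace through this code step by step.

Initialize: tally = 0
Initialize: lst = [4, 4, 3]
Initialize: arr = [4, 1, 1]
Entering loop: for val, item in zip(lst, arr):

After execution: tally = 17
17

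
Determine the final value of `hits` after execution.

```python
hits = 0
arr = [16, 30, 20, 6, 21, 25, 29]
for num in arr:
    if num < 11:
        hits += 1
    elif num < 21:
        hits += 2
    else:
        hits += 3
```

Let's trace through this code step by step.

Initialize: hits = 0
Initialize: arr = [16, 30, 20, 6, 21, 25, 29]
Entering loop: for num in arr:

After execution: hits = 17
17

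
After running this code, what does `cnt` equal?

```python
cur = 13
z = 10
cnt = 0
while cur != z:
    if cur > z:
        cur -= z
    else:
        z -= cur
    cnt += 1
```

Let's trace through this code step by step.

Initialize: cur = 13
Initialize: z = 10
Initialize: cnt = 0
Entering loop: while cur != z:

After execution: cnt = 6
6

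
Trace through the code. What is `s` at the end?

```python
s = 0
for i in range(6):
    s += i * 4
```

Let's trace through this code step by step.

Initialize: s = 0
Entering loop: for i in range(6):

After execution: s = 60
60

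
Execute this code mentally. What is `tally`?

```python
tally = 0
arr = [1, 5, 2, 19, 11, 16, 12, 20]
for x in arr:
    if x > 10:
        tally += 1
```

Let's trace through this code step by step.

Initialize: tally = 0
Initialize: arr = [1, 5, 2, 19, 11, 16, 12, 20]
Entering loop: for x in arr:

After execution: tally = 5
5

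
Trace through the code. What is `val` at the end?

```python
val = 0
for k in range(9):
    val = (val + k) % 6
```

Let's trace through this code step by step.

Initialize: val = 0
Entering loop: for k in range(9):

After execution: val = 0
0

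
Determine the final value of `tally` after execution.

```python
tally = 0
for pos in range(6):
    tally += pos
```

Let's trace through this code step by step.

Initialize: tally = 0
Entering loop: for pos in range(6):

After execution: tally = 15
15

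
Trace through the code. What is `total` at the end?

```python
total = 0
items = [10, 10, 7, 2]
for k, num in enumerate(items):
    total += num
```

Let's trace through this code step by step.

Initialize: total = 0
Initialize: items = [10, 10, 7, 2]
Entering loop: for k, num in enumerate(items):

After execution: total = 29
29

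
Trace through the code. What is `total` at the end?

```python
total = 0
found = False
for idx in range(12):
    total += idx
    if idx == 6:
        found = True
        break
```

Let's trace through this code step by step.

Initialize: total = 0
Initialize: found = False
Entering loop: for idx in range(12):

After execution: total = 21
21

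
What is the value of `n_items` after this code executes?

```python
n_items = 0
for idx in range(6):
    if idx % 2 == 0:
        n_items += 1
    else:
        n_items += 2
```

Let's trace through this code step by step.

Initialize: n_items = 0
Entering loop: for idx in range(6):

After execution: n_items = 9
9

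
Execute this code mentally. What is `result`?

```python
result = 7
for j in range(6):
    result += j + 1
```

Let's trace through this code step by step.

Initialize: result = 7
Entering loop: for j in range(6):

After execution: result = 28
28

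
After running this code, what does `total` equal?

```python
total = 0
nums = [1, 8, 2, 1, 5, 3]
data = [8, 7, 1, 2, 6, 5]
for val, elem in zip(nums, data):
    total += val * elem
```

Let's trace through this code step by step.

Initialize: total = 0
Initialize: nums = [1, 8, 2, 1, 5, 3]
Initialize: data = [8, 7, 1, 2, 6, 5]
Entering loop: for val, elem in zip(nums, data):

After execution: total = 113
113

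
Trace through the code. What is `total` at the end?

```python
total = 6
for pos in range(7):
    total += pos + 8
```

Let's trace through this code step by step.

Initialize: total = 6
Entering loop: for pos in range(7):

After execution: total = 83
83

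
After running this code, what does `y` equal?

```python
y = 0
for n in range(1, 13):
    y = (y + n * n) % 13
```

Let's trace through this code step by step.

Initialize: y = 0
Entering loop: for n in range(1, 13):

After execution: y = 0
0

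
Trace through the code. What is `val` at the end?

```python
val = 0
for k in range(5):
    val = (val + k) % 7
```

Let's trace through this code step by step.

Initialize: val = 0
Entering loop: for k in range(5):

After execution: val = 3
3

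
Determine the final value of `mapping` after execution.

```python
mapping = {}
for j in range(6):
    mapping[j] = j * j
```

Let's trace through this code step by step.

Initialize: mapping = {}
Entering loop: for j in range(6):

After execution: mapping = {0: 0, 1: 1, 2: 4, 3: 9, 4: 16, 5: 25}
{0: 0, 1: 1, 2: 4, 3: 9, 4: 16, 5: 25}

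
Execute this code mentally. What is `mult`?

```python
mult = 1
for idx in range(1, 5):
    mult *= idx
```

Let's trace through this code step by step.

Initialize: mult = 1
Entering loop: for idx in range(1, 5):

After execution: mult = 24
24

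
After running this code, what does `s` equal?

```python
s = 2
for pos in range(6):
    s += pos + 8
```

Let's trace through this code step by step.

Initialize: s = 2
Entering loop: for pos in range(6):

After execution: s = 65
65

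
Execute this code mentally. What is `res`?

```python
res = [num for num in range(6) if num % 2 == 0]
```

Let's trace through this code step by step.

Initialize: res = [num for num in range(6) if num % 2 == 0]

After execution: res = [0, 2, 4]
[0, 2, 4]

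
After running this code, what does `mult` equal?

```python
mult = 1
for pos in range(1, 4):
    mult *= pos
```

Let's trace through this code step by step.

Initialize: mult = 1
Entering loop: for pos in range(1, 4):

After execution: mult = 6
6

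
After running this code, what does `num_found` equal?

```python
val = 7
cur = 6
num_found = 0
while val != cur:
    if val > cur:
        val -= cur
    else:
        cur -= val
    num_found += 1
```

Let's trace through this code step by step.

Initialize: val = 7
Initialize: cur = 6
Initialize: num_found = 0
Entering loop: while val != cur:

After execution: num_found = 6
6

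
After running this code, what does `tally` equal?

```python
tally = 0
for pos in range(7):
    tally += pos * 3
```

Let's trace through this code step by step.

Initialize: tally = 0
Entering loop: for pos in range(7):

After execution: tally = 63
63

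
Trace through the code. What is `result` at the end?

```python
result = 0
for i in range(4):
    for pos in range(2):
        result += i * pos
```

Let's trace through this code step by step.

Initialize: result = 0
Entering loop: for i in range(4):

After execution: result = 6
6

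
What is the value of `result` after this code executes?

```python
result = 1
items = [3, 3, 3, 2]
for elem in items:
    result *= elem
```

Let's trace through this code step by step.

Initialize: result = 1
Initialize: items = [3, 3, 3, 2]
Entering loop: for elem in items:

After execution: result = 54
54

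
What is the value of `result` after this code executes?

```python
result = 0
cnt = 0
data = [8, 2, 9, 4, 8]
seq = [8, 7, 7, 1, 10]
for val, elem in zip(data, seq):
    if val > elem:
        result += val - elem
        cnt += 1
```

Let's trace through this code step by step.

Initialize: result = 0
Initialize: cnt = 0
Initialize: data = [8, 2, 9, 4, 8]
Initialize: seq = [8, 7, 7, 1, 10]
Entering loop: for val, elem in zip(data, seq):

After execution: result = 5
5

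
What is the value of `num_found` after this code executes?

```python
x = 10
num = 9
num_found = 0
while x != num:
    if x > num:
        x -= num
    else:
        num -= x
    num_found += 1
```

Let's trace through this code step by step.

Initialize: x = 10
Initialize: num = 9
Initialize: num_found = 0
Entering loop: while x != num:

After execution: num_found = 9
9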